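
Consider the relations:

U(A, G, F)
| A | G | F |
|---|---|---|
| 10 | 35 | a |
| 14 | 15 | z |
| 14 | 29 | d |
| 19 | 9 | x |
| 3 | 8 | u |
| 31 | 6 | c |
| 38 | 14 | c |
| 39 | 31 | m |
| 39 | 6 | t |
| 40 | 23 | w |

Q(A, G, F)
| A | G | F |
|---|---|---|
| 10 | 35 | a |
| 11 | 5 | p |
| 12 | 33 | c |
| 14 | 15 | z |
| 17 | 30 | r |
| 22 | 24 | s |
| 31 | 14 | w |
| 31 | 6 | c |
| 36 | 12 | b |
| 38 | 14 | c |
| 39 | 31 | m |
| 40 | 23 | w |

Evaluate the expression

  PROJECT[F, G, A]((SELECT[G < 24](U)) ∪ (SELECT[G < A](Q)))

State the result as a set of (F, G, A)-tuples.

{(b, 12, 36), (c, 14, 38), (c, 6, 31), (m, 31, 39), (p, 5, 11), (t, 6, 39), (u, 8, 3), (w, 14, 31), (w, 23, 40), (x, 9, 19), (z, 15, 14)}

σ[G < 24]: keep tuples satisfying G < 24 → {(14, 15, z), (19, 9, x), (3, 8, u), (31, 6, c), (38, 14, c), (39, 6, t), (40, 23, w)}
σ[G < A]: keep tuples satisfying G < A → {(11, 5, p), (31, 14, w), (31, 6, c), (36, 12, b), (38, 14, c), (39, 31, m), (40, 23, w)}
Taking the union: {(11, 5, p), (14, 15, z), (19, 9, x), (3, 8, u), (31, 14, w), (31, 6, c), (36, 12, b), (38, 14, c), (39, 31, m), (39, 6, t), (40, 23, w)}
Keep only column(s) F, G, A: {(b, 12, 36), (c, 14, 38), (c, 6, 31), (m, 31, 39), (p, 5, 11), (t, 6, 39), (u, 8, 3), (w, 14, 31), (w, 23, 40), (x, 9, 19), (z, 15, 14)}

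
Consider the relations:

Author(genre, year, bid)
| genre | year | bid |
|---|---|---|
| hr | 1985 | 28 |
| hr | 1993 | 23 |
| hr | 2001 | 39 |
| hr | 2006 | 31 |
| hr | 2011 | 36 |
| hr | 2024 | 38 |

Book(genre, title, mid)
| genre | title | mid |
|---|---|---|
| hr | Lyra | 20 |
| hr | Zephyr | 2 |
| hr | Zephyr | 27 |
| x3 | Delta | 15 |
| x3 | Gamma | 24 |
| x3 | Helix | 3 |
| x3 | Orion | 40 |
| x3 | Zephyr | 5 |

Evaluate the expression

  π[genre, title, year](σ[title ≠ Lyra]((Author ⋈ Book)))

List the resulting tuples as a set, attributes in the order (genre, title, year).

{(hr, Zephyr, 1985), (hr, Zephyr, 1993), (hr, Zephyr, 2001), (hr, Zephyr, 2006), (hr, Zephyr, 2011), (hr, Zephyr, 2024)}

Joining Author and Book on genre yields {(hr, 1985, 28, Lyra, 20), (hr, 1985, 28, Zephyr, 2), (hr, 1985, 28, Zephyr, 27), (hr, 1993, 23, Lyra, 20), (hr, 1993, 23, Zephyr, 2), (hr, 1993, 23, Zephyr, 27), (hr, 2001, 39, Lyra, 20), (hr, 2001, 39, Zephyr, 2), (hr, 2001, 39, Zephyr, 27), (hr, 2006, 31, Lyra, 20), (hr, 2006, 31, Zephyr, 2), (hr, 2006, 31, Zephyr, 27), (hr, 2011, 36, Lyra, 20), (hr, 2011, 36, Zephyr, 2), (hr, 2011, 36, Zephyr, 27), (hr, 2024, 38, Lyra, 20), (hr, 2024, 38, Zephyr, 2), (hr, 2024, 38, Zephyr, 27)}.
σ[title ≠ Lyra]: keep tuples satisfying title ≠ Lyra → {(hr, 1985, 28, Zephyr, 2), (hr, 1985, 28, Zephyr, 27), (hr, 1993, 23, Zephyr, 2), (hr, 1993, 23, Zephyr, 27), (hr, 2001, 39, Zephyr, 2), (hr, 2001, 39, Zephyr, 27), (hr, 2006, 31, Zephyr, 2), (hr, 2006, 31, Zephyr, 27), (hr, 2011, 36, Zephyr, 2), (hr, 2011, 36, Zephyr, 27), (hr, 2024, 38, Zephyr, 2), (hr, 2024, 38, Zephyr, 27)}
π[genre, title, year]: project onto (genre, title, year) (6 duplicate(s) eliminated) → {(hr, Zephyr, 1985), (hr, Zephyr, 1993), (hr, Zephyr, 2001), (hr, Zephyr, 2006), (hr, Zephyr, 2011), (hr, Zephyr, 2024)}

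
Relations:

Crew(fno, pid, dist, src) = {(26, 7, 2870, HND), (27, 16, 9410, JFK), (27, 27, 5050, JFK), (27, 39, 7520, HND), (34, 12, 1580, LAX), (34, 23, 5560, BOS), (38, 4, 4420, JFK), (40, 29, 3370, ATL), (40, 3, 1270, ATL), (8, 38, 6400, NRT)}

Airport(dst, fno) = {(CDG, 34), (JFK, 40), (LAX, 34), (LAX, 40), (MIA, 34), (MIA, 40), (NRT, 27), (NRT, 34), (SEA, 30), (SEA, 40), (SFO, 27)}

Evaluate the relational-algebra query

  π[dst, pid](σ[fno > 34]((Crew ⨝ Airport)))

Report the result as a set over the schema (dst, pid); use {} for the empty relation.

Natural join on fno: {(27, 16, 9410, JFK, NRT), (27, 16, 9410, JFK, SFO), (27, 27, 5050, JFK, NRT), (27, 27, 5050, JFK, SFO), (27, 39, 7520, HND, NRT), (27, 39, 7520, HND, SFO), (34, 12, 1580, LAX, CDG), (34, 12, 1580, LAX, LAX), (34, 12, 1580, LAX, MIA), (34, 12, 1580, LAX, NRT), (34, 23, 5560, BOS, CDG), (34, 23, 5560, BOS, LAX), (34, 23, 5560, BOS, MIA), (34, 23, 5560, BOS, NRT), (40, 29, 3370, ATL, JFK), (40, 29, 3370, ATL, LAX), (40, 29, 3370, ATL, MIA), (40, 29, 3370, ATL, SEA), (40, 3, 1270, ATL, JFK), (40, 3, 1270, ATL, LAX), (40, 3, 1270, ATL, MIA), (40, 3, 1270, ATL, SEA)}
Filtering on fno > 34 leaves {(40, 29, 3370, ATL, JFK), (40, 29, 3370, ATL, LAX), (40, 29, 3370, ATL, MIA), (40, 29, 3370, ATL, SEA), (40, 3, 1270, ATL, JFK), (40, 3, 1270, ATL, LAX), (40, 3, 1270, ATL, MIA), (40, 3, 1270, ATL, SEA)}.
π[dst, pid]: project onto (dst, pid) → {(JFK, 29), (JFK, 3), (LAX, 29), (LAX, 3), (MIA, 29), (MIA, 3), (SEA, 29), (SEA, 3)}

{(JFK, 29), (JFK, 3), (LAX, 29), (LAX, 3), (MIA, 29), (MIA, 3), (SEA, 29), (SEA, 3)}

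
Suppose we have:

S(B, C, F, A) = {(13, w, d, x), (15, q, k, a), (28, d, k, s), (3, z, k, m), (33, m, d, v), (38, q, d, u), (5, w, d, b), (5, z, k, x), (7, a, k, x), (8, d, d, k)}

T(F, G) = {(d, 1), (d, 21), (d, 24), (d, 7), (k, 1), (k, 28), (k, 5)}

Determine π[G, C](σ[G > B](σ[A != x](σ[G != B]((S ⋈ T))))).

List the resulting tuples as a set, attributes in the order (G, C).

S ⋈ T (natural join on F): {(13, w, d, x, 1), (13, w, d, x, 21), (13, w, d, x, 24), (13, w, d, x, 7), (15, q, k, a, 1), (15, q, k, a, 28), (15, q, k, a, 5), (28, d, k, s, 1), (28, d, k, s, 28), (28, d, k, s, 5), (3, z, k, m, 1), (3, z, k, m, 28), (3, z, k, m, 5), (33, m, d, v, 1), (33, m, d, v, 21), (33, m, d, v, 24), (33, m, d, v, 7), (38, q, d, u, 1), (38, q, d, u, 21), (38, q, d, u, 24), (38, q, d, u, 7), (5, w, d, b, 1), (5, w, d, b, 21), (5, w, d, b, 24), (5, w, d, b, 7), (5, z, k, x, 1), (5, z, k, x, 28), (5, z, k, x, 5), (7, a, k, x, 1), (7, a, k, x, 28), (7, a, k, x, 5), (8, d, d, k, 1), (8, d, d, k, 21), (8, d, d, k, 24), (8, d, d, k, 7)}
Filtering on G != B leaves {(13, w, d, x, 1), (13, w, d, x, 21), (13, w, d, x, 24), (13, w, d, x, 7), (15, q, k, a, 1), (15, q, k, a, 28), (15, q, k, a, 5), (28, d, k, s, 1), (28, d, k, s, 5), (3, z, k, m, 1), (3, z, k, m, 28), (3, z, k, m, 5), (33, m, d, v, 1), (33, m, d, v, 21), (33, m, d, v, 24), (33, m, d, v, 7), (38, q, d, u, 1), (38, q, d, u, 21), (38, q, d, u, 24), (38, q, d, u, 7), (5, w, d, b, 1), (5, w, d, b, 21), (5, w, d, b, 24), (5, w, d, b, 7), (5, z, k, x, 1), (5, z, k, x, 28), (7, a, k, x, 1), (7, a, k, x, 28), (7, a, k, x, 5), (8, d, d, k, 1), (8, d, d, k, 21), (8, d, d, k, 24), (8, d, d, k, 7)}.
Filtering on A != x leaves {(15, q, k, a, 1), (15, q, k, a, 28), (15, q, k, a, 5), (28, d, k, s, 1), (28, d, k, s, 5), (3, z, k, m, 1), (3, z, k, m, 28), (3, z, k, m, 5), (33, m, d, v, 1), (33, m, d, v, 21), (33, m, d, v, 24), (33, m, d, v, 7), (38, q, d, u, 1), (38, q, d, u, 21), (38, q, d, u, 24), (38, q, d, u, 7), (5, w, d, b, 1), (5, w, d, b, 21), (5, w, d, b, 24), (5, w, d, b, 7), (8, d, d, k, 1), (8, d, d, k, 21), (8, d, d, k, 24), (8, d, d, k, 7)}.
Filtering on G > B leaves {(15, q, k, a, 28), (3, z, k, m, 28), (3, z, k, m, 5), (5, w, d, b, 21), (5, w, d, b, 24), (5, w, d, b, 7), (8, d, d, k, 21), (8, d, d, k, 24)}.
π[G, C]: project onto (G, C) → {(21, d), (21, w), (24, d), (24, w), (28, q), (28, z), (5, z), (7, w)}

{(21, d), (21, w), (24, d), (24, w), (28, q), (28, z), (5, z), (7, w)}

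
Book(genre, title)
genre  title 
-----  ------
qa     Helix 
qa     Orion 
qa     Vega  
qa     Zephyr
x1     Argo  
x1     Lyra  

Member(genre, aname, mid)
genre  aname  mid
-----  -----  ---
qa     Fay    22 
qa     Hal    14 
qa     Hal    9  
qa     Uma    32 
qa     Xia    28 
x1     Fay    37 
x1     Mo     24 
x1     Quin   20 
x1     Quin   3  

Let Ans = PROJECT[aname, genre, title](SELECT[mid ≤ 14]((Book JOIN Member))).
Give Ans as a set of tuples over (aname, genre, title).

{(Hal, qa, Helix), (Hal, qa, Orion), (Hal, qa, Vega), (Hal, qa, Zephyr), (Quin, x1, Argo), (Quin, x1, Lyra)}

Natural join on genre: {(qa, Helix, Fay, 22), (qa, Helix, Hal, 14), (qa, Helix, Hal, 9), (qa, Helix, Uma, 32), (qa, Helix, Xia, 28), (qa, Orion, Fay, 22), (qa, Orion, Hal, 14), (qa, Orion, Hal, 9), (qa, Orion, Uma, 32), (qa, Orion, Xia, 28), (qa, Vega, Fay, 22), (qa, Vega, Hal, 14), (qa, Vega, Hal, 9), (qa, Vega, Uma, 32), (qa, Vega, Xia, 28), (qa, Zephyr, Fay, 22), (qa, Zephyr, Hal, 14), (qa, Zephyr, Hal, 9), (qa, Zephyr, Uma, 32), (qa, Zephyr, Xia, 28), (x1, Argo, Fay, 37), (x1, Argo, Mo, 24), (x1, Argo, Quin, 20), (x1, Argo, Quin, 3), (x1, Lyra, Fay, 37), (x1, Lyra, Mo, 24), (x1, Lyra, Quin, 20), (x1, Lyra, Quin, 3)}
Apply σ_{mid ≤ 14}; surviving tuples: {(qa, Helix, Hal, 14), (qa, Helix, Hal, 9), (qa, Orion, Hal, 14), (qa, Orion, Hal, 9), (qa, Vega, Hal, 14), (qa, Vega, Hal, 9), (qa, Zephyr, Hal, 14), (qa, Zephyr, Hal, 9), (x1, Argo, Quin, 3), (x1, Lyra, Quin, 3)}
Projecting to aname, genre, title (4 duplicate(s) eliminated): {(Hal, qa, Helix), (Hal, qa, Orion), (Hal, qa, Vega), (Hal, qa, Zephyr), (Quin, x1, Argo), (Quin, x1, Lyra)}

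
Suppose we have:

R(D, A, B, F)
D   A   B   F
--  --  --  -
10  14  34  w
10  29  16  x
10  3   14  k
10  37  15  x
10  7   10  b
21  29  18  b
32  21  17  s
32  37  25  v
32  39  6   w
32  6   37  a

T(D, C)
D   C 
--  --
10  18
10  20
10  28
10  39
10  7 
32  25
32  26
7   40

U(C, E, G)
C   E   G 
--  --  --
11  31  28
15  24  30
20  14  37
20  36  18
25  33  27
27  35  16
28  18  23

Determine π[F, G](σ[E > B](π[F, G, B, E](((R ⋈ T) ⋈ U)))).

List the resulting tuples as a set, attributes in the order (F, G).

{(b, 18), (b, 23), (b, 37), (k, 18), (k, 23), (s, 27), (v, 27), (w, 18), (w, 27), (x, 18), (x, 23)}

R ⋈ T (natural join on D): {(10, 14, 34, w, 18), (10, 14, 34, w, 20), (10, 14, 34, w, 28), (10, 14, 34, w, 39), (10, 14, 34, w, 7), (10, 29, 16, x, 18), (10, 29, 16, x, 20), (10, 29, 16, x, 28), (10, 29, 16, x, 39), (10, 29, 16, x, 7), (10, 3, 14, k, 18), (10, 3, 14, k, 20), (10, 3, 14, k, 28), (10, 3, 14, k, 39), (10, 3, 14, k, 7), (10, 37, 15, x, 18), (10, 37, 15, x, 20), (10, 37, 15, x, 28), (10, 37, 15, x, 39), (10, 37, 15, x, 7), (10, 7, 10, b, 18), (10, 7, 10, b, 20), (10, 7, 10, b, 28), (10, 7, 10, b, 39), (10, 7, 10, b, 7), (32, 21, 17, s, 25), (32, 21, 17, s, 26), (32, 37, 25, v, 25), (32, 37, 25, v, 26), (32, 39, 6, w, 25), (32, 39, 6, w, 26), (32, 6, 37, a, 25), (32, 6, 37, a, 26)}
(R ⋈ T) ⋈ U (natural join on C): {(10, 14, 34, w, 20, 14, 37), (10, 14, 34, w, 20, 36, 18), (10, 14, 34, w, 28, 18, 23), (10, 29, 16, x, 20, 14, 37), (10, 29, 16, x, 20, 36, 18), (10, 29, 16, x, 28, 18, 23), (10, 3, 14, k, 20, 14, 37), (10, 3, 14, k, 20, 36, 18), (10, 3, 14, k, 28, 18, 23), (10, 37, 15, x, 20, 14, 37), (10, 37, 15, x, 20, 36, 18), (10, 37, 15, x, 28, 18, 23), (10, 7, 10, b, 20, 14, 37), (10, 7, 10, b, 20, 36, 18), (10, 7, 10, b, 28, 18, 23), (32, 21, 17, s, 25, 33, 27), (32, 37, 25, v, 25, 33, 27), (32, 39, 6, w, 25, 33, 27), (32, 6, 37, a, 25, 33, 27)}
π_{F, G, B, E} gives {(a, 27, 37, 33), (b, 18, 10, 36), (b, 23, 10, 18), (b, 37, 10, 14), (k, 18, 14, 36), (k, 23, 14, 18), (k, 37, 14, 14), (s, 27, 17, 33), (v, 27, 25, 33), (w, 18, 34, 36), (w, 23, 34, 18), (w, 27, 6, 33), (w, 37, 34, 14), (x, 18, 15, 36), (x, 18, 16, 36), (x, 23, 15, 18), (x, 23, 16, 18), (x, 37, 15, 14), (x, 37, 16, 14)}.
Filtering on E > B leaves {(b, 18, 10, 36), (b, 23, 10, 18), (b, 37, 10, 14), (k, 18, 14, 36), (k, 23, 14, 18), (s, 27, 17, 33), (v, 27, 25, 33), (w, 18, 34, 36), (w, 27, 6, 33), (x, 18, 15, 36), (x, 18, 16, 36), (x, 23, 15, 18), (x, 23, 16, 18)}.
π_{F, G} gives {(b, 18), (b, 23), (b, 37), (k, 18), (k, 23), (s, 27), (v, 27), (w, 18), (w, 27), (x, 18), (x, 23)} (2 duplicate(s) eliminated).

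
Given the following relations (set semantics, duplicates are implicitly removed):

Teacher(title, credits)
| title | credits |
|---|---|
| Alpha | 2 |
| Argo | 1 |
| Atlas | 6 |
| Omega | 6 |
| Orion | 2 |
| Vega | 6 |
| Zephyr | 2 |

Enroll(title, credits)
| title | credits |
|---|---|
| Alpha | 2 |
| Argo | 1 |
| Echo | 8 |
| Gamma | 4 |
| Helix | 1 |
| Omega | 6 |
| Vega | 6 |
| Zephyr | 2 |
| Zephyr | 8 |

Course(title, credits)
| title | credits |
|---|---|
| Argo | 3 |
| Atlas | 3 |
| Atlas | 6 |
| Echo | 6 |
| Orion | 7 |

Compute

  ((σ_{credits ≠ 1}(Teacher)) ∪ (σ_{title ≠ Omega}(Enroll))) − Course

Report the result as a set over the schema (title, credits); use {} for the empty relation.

Filtering on credits ≠ 1 leaves {(Alpha, 2), (Atlas, 6), (Omega, 6), (Orion, 2), (Vega, 6), (Zephyr, 2)}.
Filtering on title ≠ Omega leaves {(Alpha, 2), (Argo, 1), (Echo, 8), (Gamma, 4), (Helix, 1), (Vega, 6), (Zephyr, 2), (Zephyr, 8)}.
Taking the union: {(Alpha, 2), (Argo, 1), (Atlas, 6), (Echo, 8), (Gamma, 4), (Helix, 1), (Omega, 6), (Orion, 2), (Vega, 6), (Zephyr, 2), (Zephyr, 8)}
Taking the difference: {(Alpha, 2), (Argo, 1), (Echo, 8), (Gamma, 4), (Helix, 1), (Omega, 6), (Orion, 2), (Vega, 6), (Zephyr, 2), (Zephyr, 8)}

{(Alpha, 2), (Argo, 1), (Echo, 8), (Gamma, 4), (Helix, 1), (Omega, 6), (Orion, 2), (Vega, 6), (Zephyr, 2), (Zephyr, 8)}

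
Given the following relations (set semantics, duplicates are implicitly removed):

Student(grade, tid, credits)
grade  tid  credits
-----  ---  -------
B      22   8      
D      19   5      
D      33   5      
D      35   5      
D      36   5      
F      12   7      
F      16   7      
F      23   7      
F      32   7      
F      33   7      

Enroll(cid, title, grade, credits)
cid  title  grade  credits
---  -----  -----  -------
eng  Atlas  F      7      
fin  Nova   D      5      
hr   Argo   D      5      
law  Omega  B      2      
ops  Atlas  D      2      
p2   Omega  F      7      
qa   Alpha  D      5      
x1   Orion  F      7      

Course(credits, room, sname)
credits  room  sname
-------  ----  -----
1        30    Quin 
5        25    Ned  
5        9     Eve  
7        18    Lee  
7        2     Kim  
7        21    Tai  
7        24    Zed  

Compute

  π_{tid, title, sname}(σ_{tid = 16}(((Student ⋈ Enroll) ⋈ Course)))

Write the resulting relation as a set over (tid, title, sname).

{(16, Atlas, Kim), (16, Atlas, Lee), (16, Atlas, Tai), (16, Atlas, Zed), (16, Omega, Kim), (16, Omega, Lee), (16, Omega, Tai), (16, Omega, Zed), (16, Orion, Kim), (16, Orion, Lee), (16, Orion, Tai), (16, Orion, Zed)}

Student ⋈ Enroll (natural join on grade, credits): {(D, 19, 5, fin, Nova), (D, 19, 5, hr, Argo), (D, 19, 5, qa, Alpha), (D, 33, 5, fin, Nova), (D, 33, 5, hr, Argo), (D, 33, 5, qa, Alpha), (D, 35, 5, fin, Nova), (D, 35, 5, hr, Argo), (D, 35, 5, qa, Alpha), (D, 36, 5, fin, Nova), (D, 36, 5, hr, Argo), (D, 36, 5, qa, Alpha), (F, 12, 7, eng, Atlas), (F, 12, 7, p2, Omega), (F, 12, 7, x1, Orion), (F, 16, 7, eng, Atlas), (F, 16, 7, p2, Omega), (F, 16, 7, x1, Orion), (F, 23, 7, eng, Atlas), (F, 23, 7, p2, Omega), (F, 23, 7, x1, Orion), (F, 32, 7, eng, Atlas), (F, 32, 7, p2, Omega), (F, 32, 7, x1, Orion), (F, 33, 7, eng, Atlas), (F, 33, 7, p2, Omega), (F, 33, 7, x1, Orion)}
(Student ⋈ Enroll) ⋈ Course (natural join on credits): {(D, 19, 5, fin, Nova, 25, Ned), (D, 19, 5, fin, Nova, 9, Eve), (D, 19, 5, hr, Argo, 25, Ned), (D, 19, 5, hr, Argo, 9, Eve), (D, 19, 5, qa, Alpha, 25, Ned), (D, 19, 5, qa, Alpha, 9, Eve), (D, 33, 5, fin, Nova, 25, Ned), (D, 33, 5, fin, Nova, 9, Eve), (D, 33, 5, hr, Argo, 25, Ned), (D, 33, 5, hr, Argo, 9, Eve), (D, 33, 5, qa, Alpha, 25, Ned), (D, 33, 5, qa, Alpha, 9, Eve), (D, 35, 5, fin, Nova, 25, Ned), (D, 35, 5, fin, Nova, 9, Eve), (D, 35, 5, hr, Argo, 25, Ned), (D, 35, 5, hr, Argo, 9, Eve), (D, 35, 5, qa, Alpha, 25, Ned), (D, 35, 5, qa, Alpha, 9, Eve), (D, 36, 5, fin, Nova, 25, Ned), (D, 36, 5, fin, Nova, 9, Eve), (D, 36, 5, hr, Argo, 25, Ned), (D, 36, 5, hr, Argo, 9, Eve), (D, 36, 5, qa, Alpha, 25, Ned), (D, 36, 5, qa, Alpha, 9, Eve), (F, 12, 7, eng, Atlas, 18, Lee), (F, 12, 7, eng, Atlas, 2, Kim), (F, 12, 7, eng, Atlas, 21, Tai), (F, 12, 7, eng, Atlas, 24, Zed), (F, 12, 7, p2, Omega, 18, Lee), (F, 12, 7, p2, Omega, 2, Kim), (F, 12, 7, p2, Omega, 21, Tai), (F, 12, 7, p2, Omega, 24, Zed), (F, 12, 7, x1, Orion, 18, Lee), (F, 12, 7, x1, Orion, 2, Kim), (F, 12, 7, x1, Orion, 21, Tai), (F, 12, 7, x1, Orion, 24, Zed), (F, 16, 7, eng, Atlas, 18, Lee), (F, 16, 7, eng, Atlas, 2, Kim), (F, 16, 7, eng, Atlas, 21, Tai), (F, 16, 7, eng, Atlas, 24, Zed), (F, 16, 7, p2, Omega, 18, Lee), (F, 16, 7, p2, Omega, 2, Kim), (F, 16, 7, p2, Omega, 21, Tai), (F, 16, 7, p2, Omega, 24, Zed), (F, 16, 7, x1, Orion, 18, Lee), (F, 16, 7, x1, Orion, 2, Kim), (F, 16, 7, x1, Orion, 21, Tai), (F, 16, 7, x1, Orion, 24, Zed), (F, 23, 7, eng, Atlas, 18, Lee), (F, 23, 7, eng, Atlas, 2, Kim), (F, 23, 7, eng, Atlas, 21, Tai), (F, 23, 7, eng, Atlas, 24, Zed), (F, 23, 7, p2, Omega, 18, Lee), (F, 23, 7, p2, Omega, 2, Kim), (F, 23, 7, p2, Omega, 21, Tai), (F, 23, 7, p2, Omega, 24, Zed), (F, 23, 7, x1, Orion, 18, Lee), (F, 23, 7, x1, Orion, 2, Kim), (F, 23, 7, x1, Orion, 21, Tai), (F, 23, 7, x1, Orion, 24, Zed), (F, 32, 7, eng, Atlas, 18, Lee), (F, 32, 7, eng, Atlas, 2, Kim), (F, 32, 7, eng, Atlas, 21, Tai), (F, 32, 7, eng, Atlas, 24, Zed), (F, 32, 7, p2, Omega, 18, Lee), (F, 32, 7, p2, Omega, 2, Kim), (F, 32, 7, p2, Omega, 21, Tai), (F, 32, 7, p2, Omega, 24, Zed), (F, 32, 7, x1, Orion, 18, Lee), (F, 32, 7, x1, Orion, 2, Kim), (F, 32, 7, x1, Orion, 21, Tai), (F, 32, 7, x1, Orion, 24, Zed), (F, 33, 7, eng, Atlas, 18, Lee), (F, 33, 7, eng, Atlas, 2, Kim), (F, 33, 7, eng, Atlas, 21, Tai), (F, 33, 7, eng, Atlas, 24, Zed), (F, 33, 7, p2, Omega, 18, Lee), (F, 33, 7, p2, Omega, 2, Kim), (F, 33, 7, p2, Omega, 21, Tai), (F, 33, 7, p2, Omega, 24, Zed), (F, 33, 7, x1, Orion, 18, Lee), (F, 33, 7, x1, Orion, 2, Kim), (F, 33, 7, x1, Orion, 21, Tai), (F, 33, 7, x1, Orion, 24, Zed)}
Selection tid = 16: {(F, 16, 7, eng, Atlas, 18, Lee), (F, 16, 7, eng, Atlas, 2, Kim), (F, 16, 7, eng, Atlas, 21, Tai), (F, 16, 7, eng, Atlas, 24, Zed), (F, 16, 7, p2, Omega, 18, Lee), (F, 16, 7, p2, Omega, 2, Kim), (F, 16, 7, p2, Omega, 21, Tai), (F, 16, 7, p2, Omega, 24, Zed), (F, 16, 7, x1, Orion, 18, Lee), (F, 16, 7, x1, Orion, 2, Kim), (F, 16, 7, x1, Orion, 21, Tai), (F, 16, 7, x1, Orion, 24, Zed)}
π_{tid, title, sname} gives {(16, Atlas, Kim), (16, Atlas, Lee), (16, Atlas, Tai), (16, Atlas, Zed), (16, Omega, Kim), (16, Omega, Lee), (16, Omega, Tai), (16, Omega, Zed), (16, Orion, Kim), (16, Orion, Lee), (16, Orion, Tai), (16, Orion, Zed)}.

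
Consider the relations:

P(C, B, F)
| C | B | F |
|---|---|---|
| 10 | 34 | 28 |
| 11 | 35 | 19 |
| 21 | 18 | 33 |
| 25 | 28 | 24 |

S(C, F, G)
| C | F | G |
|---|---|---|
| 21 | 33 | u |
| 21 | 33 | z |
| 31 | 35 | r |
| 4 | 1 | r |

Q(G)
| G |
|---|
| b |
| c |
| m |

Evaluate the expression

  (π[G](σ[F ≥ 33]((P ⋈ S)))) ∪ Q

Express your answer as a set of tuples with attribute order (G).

Joining P and S on C, F yields {(21, 18, 33, u), (21, 18, 33, z)}.
Apply σ_{F ≥ 33}; surviving tuples: {(21, 18, 33, u), (21, 18, 33, z)}
π_{G} gives {u, z}.
Taking the union: {b, c, m, u, z}

{b, c, m, u, z}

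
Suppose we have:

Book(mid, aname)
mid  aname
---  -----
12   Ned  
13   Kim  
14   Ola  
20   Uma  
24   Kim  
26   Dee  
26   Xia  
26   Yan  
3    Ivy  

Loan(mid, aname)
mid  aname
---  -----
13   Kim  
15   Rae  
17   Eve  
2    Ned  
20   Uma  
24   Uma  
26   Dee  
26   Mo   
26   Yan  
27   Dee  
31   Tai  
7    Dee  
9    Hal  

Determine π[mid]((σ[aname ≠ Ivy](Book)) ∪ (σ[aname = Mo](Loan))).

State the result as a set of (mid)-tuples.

Apply σ_{aname ≠ Ivy}; surviving tuples: {(12, Ned), (13, Kim), (14, Ola), (20, Uma), (24, Kim), (26, Dee), (26, Xia), (26, Yan)}
Apply σ_{aname = Mo}; surviving tuples: {(26, Mo)}
Set union of the two operands is {(12, Ned), (13, Kim), (14, Ola), (20, Uma), (24, Kim), (26, Dee), (26, Mo), (26, Xia), (26, Yan)}.
Projecting to mid (3 duplicate(s) eliminated): {12, 13, 14, 20, 24, 26}

{12, 13, 14, 20, 24, 26}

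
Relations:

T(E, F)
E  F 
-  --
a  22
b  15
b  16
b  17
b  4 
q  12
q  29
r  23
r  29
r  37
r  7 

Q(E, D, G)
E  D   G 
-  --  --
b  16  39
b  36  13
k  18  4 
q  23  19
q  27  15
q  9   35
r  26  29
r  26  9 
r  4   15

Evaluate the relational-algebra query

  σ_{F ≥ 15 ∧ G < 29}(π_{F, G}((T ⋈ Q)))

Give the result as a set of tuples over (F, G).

T ⋈ Q (natural join on E): {(b, 15, 16, 39), (b, 15, 36, 13), (b, 16, 16, 39), (b, 16, 36, 13), (b, 17, 16, 39), (b, 17, 36, 13), (b, 4, 16, 39), (b, 4, 36, 13), (q, 12, 23, 19), (q, 12, 27, 15), (q, 12, 9, 35), (q, 29, 23, 19), (q, 29, 27, 15), (q, 29, 9, 35), (r, 23, 26, 29), (r, 23, 26, 9), (r, 23, 4, 15), (r, 29, 26, 29), (r, 29, 26, 9), (r, 29, 4, 15), (r, 37, 26, 29), (r, 37, 26, 9), (r, 37, 4, 15), (r, 7, 26, 29), (r, 7, 26, 9), (r, 7, 4, 15)}
Projecting to F, G (1 duplicate(s) eliminated): {(12, 15), (12, 19), (12, 35), (15, 13), (15, 39), (16, 13), (16, 39), (17, 13), (17, 39), (23, 15), (23, 29), (23, 9), (29, 15), (29, 19), (29, 29), (29, 35), (29, 9), (37, 15), (37, 29), (37, 9), (4, 13), (4, 39), (7, 15), (7, 29), (7, 9)}
σ[F ≥ 15 ∧ G < 29]: keep tuples satisfying F ≥ 15 ∧ G < 29 → {(15, 13), (16, 13), (17, 13), (23, 15), (23, 9), (29, 15), (29, 19), (29, 9), (37, 15), (37, 9)}

{(15, 13), (16, 13), (17, 13), (23, 15), (23, 9), (29, 15), (29, 19), (29, 9), (37, 15), (37, 9)}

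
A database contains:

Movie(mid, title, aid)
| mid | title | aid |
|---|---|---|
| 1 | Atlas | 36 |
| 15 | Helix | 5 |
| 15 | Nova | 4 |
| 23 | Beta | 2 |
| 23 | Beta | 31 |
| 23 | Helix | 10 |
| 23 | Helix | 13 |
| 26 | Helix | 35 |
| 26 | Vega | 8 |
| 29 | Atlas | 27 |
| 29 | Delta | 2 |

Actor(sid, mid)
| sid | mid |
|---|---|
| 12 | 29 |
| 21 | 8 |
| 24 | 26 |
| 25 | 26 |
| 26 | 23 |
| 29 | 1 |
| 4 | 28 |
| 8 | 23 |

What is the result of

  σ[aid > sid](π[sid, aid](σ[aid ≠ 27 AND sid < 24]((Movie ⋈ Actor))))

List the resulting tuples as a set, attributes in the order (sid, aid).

Movie ⋈ Actor (natural join on mid): {(1, Atlas, 36, 29), (23, Beta, 2, 26), (23, Beta, 2, 8), (23, Beta, 31, 26), (23, Beta, 31, 8), (23, Helix, 10, 26), (23, Helix, 10, 8), (23, Helix, 13, 26), (23, Helix, 13, 8), (26, Helix, 35, 24), (26, Helix, 35, 25), (26, Vega, 8, 24), (26, Vega, 8, 25), (29, Atlas, 27, 12), (29, Delta, 2, 12)}
σ[aid ≠ 27 AND sid < 24]: keep tuples satisfying aid ≠ 27 AND sid < 24 → {(23, Beta, 2, 8), (23, Beta, 31, 8), (23, Helix, 10, 8), (23, Helix, 13, 8), (29, Delta, 2, 12)}
π[sid, aid]: project onto (sid, aid) → {(12, 2), (8, 10), (8, 13), (8, 2), (8, 31)}
σ[aid > sid]: keep tuples satisfying aid > sid → {(8, 10), (8, 13), (8, 31)}

{(8, 10), (8, 13), (8, 31)}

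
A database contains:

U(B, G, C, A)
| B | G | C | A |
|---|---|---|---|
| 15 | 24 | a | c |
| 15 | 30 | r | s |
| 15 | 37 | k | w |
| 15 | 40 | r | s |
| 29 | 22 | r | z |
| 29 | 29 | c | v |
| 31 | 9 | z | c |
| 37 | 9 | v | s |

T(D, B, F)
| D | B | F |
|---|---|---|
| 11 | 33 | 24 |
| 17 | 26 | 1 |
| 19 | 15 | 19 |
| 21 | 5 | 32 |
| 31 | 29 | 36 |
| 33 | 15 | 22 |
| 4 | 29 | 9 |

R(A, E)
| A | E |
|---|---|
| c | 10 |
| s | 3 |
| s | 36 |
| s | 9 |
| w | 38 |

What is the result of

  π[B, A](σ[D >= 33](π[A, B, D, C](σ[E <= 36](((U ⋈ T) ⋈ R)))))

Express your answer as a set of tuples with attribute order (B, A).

{(15, c), (15, s)}

Natural join on B: {(15, 24, a, c, 19, 19), (15, 24, a, c, 33, 22), (15, 30, r, s, 19, 19), (15, 30, r, s, 33, 22), (15, 37, k, w, 19, 19), (15, 37, k, w, 33, 22), (15, 40, r, s, 19, 19), (15, 40, r, s, 33, 22), (29, 22, r, z, 31, 36), (29, 22, r, z, 4, 9), (29, 29, c, v, 31, 36), (29, 29, c, v, 4, 9)}
Natural join on A: {(15, 24, a, c, 19, 19, 10), (15, 24, a, c, 33, 22, 10), (15, 30, r, s, 19, 19, 3), (15, 30, r, s, 19, 19, 36), (15, 30, r, s, 19, 19, 9), (15, 30, r, s, 33, 22, 3), (15, 30, r, s, 33, 22, 36), (15, 30, r, s, 33, 22, 9), (15, 37, k, w, 19, 19, 38), (15, 37, k, w, 33, 22, 38), (15, 40, r, s, 19, 19, 3), (15, 40, r, s, 19, 19, 36), (15, 40, r, s, 19, 19, 9), (15, 40, r, s, 33, 22, 3), (15, 40, r, s, 33, 22, 36), (15, 40, r, s, 33, 22, 9)}
σ[E <= 36]: keep tuples satisfying E <= 36 → {(15, 24, a, c, 19, 19, 10), (15, 24, a, c, 33, 22, 10), (15, 30, r, s, 19, 19, 3), (15, 30, r, s, 19, 19, 36), (15, 30, r, s, 19, 19, 9), (15, 30, r, s, 33, 22, 3), (15, 30, r, s, 33, 22, 36), (15, 30, r, s, 33, 22, 9), (15, 40, r, s, 19, 19, 3), (15, 40, r, s, 19, 19, 36), (15, 40, r, s, 19, 19, 9), (15, 40, r, s, 33, 22, 3), (15, 40, r, s, 33, 22, 36), (15, 40, r, s, 33, 22, 9)}
Projecting to A, B, D, C (10 duplicate(s) eliminated): {(c, 15, 19, a), (c, 15, 33, a), (s, 15, 19, r), (s, 15, 33, r)}
σ[D >= 33]: keep tuples satisfying D >= 33 → {(c, 15, 33, a), (s, 15, 33, r)}
Projecting to B, A: {(15, c), (15, s)}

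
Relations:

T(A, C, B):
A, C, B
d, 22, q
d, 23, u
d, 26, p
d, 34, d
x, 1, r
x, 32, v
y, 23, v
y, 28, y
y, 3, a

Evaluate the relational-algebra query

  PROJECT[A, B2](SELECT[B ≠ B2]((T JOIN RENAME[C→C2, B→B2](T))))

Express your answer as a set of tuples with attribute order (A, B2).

ρ[C→C2, B→B2]: schema becomes (A, C2, B2); tuples unchanged.
Joining T and RENAME[C→C2, B→B2](T) on A yields {(d, 22, q, 22, q), (d, 22, q, 23, u), (d, 22, q, 26, p), (d, 22, q, 34, d), (d, 23, u, 22, q), (d, 23, u, 23, u), (d, 23, u, 26, p), (d, 23, u, 34, d), (d, 26, p, 22, q), (d, 26, p, 23, u), (d, 26, p, 26, p), (d, 26, p, 34, d), (d, 34, d, 22, q), (d, 34, d, 23, u), (d, 34, d, 26, p), (d, 34, d, 34, d), (x, 1, r, 1, r), (x, 1, r, 32, v), (x, 32, v, 1, r), (x, 32, v, 32, v), (y, 23, v, 23, v), (y, 23, v, 28, y), (y, 23, v, 3, a), (y, 28, y, 23, v), (y, 28, y, 28, y), (y, 28, y, 3, a), (y, 3, a, 23, v), (y, 3, a, 28, y), (y, 3, a, 3, a)}.
Apply σ_{B ≠ B2}; surviving tuples: {(d, 22, q, 23, u), (d, 22, q, 26, p), (d, 22, q, 34, d), (d, 23, u, 22, q), (d, 23, u, 26, p), (d, 23, u, 34, d), (d, 26, p, 22, q), (d, 26, p, 23, u), (d, 26, p, 34, d), (d, 34, d, 22, q), (d, 34, d, 23, u), (d, 34, d, 26, p), (x, 1, r, 32, v), (x, 32, v, 1, r), (y, 23, v, 28, y), (y, 23, v, 3, a), (y, 28, y, 23, v), (y, 28, y, 3, a), (y, 3, a, 23, v), (y, 3, a, 28, y)}
π[A, B2]: project onto (A, B2) (11 duplicate(s) eliminated) → {(d, d), (d, p), (d, q), (d, u), (x, r), (x, v), (y, a), (y, v), (y, y)}

{(d, d), (d, p), (d, q), (d, u), (x, r), (x, v), (y, a), (y, v), (y, y)}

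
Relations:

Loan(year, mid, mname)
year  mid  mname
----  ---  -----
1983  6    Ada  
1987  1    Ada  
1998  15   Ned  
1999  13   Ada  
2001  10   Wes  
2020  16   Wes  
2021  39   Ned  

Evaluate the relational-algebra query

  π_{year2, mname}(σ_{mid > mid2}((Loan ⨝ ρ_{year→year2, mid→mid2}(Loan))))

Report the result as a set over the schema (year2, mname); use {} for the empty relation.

{(1983, Ada), (1987, Ada), (1998, Ned), (2001, Wes)}

ρ[year→year2, mid→mid2]: schema becomes (year2, mid2, mname); tuples unchanged.
Natural join on mname: {(1983, 6, Ada, 1983, 6), (1983, 6, Ada, 1987, 1), (1983, 6, Ada, 1999, 13), (1987, 1, Ada, 1983, 6), (1987, 1, Ada, 1987, 1), (1987, 1, Ada, 1999, 13), (1998, 15, Ned, 1998, 15), (1998, 15, Ned, 2021, 39), (1999, 13, Ada, 1983, 6), (1999, 13, Ada, 1987, 1), (1999, 13, Ada, 1999, 13), (2001, 10, Wes, 2001, 10), (2001, 10, Wes, 2020, 16), (2020, 16, Wes, 2001, 10), (2020, 16, Wes, 2020, 16), (2021, 39, Ned, 1998, 15), (2021, 39, Ned, 2021, 39)}
Apply σ_{mid > mid2}; surviving tuples: {(1983, 6, Ada, 1987, 1), (1999, 13, Ada, 1983, 6), (1999, 13, Ada, 1987, 1), (2020, 16, Wes, 2001, 10), (2021, 39, Ned, 1998, 15)}
Keep only column(s) year2, mname (1 duplicate(s) eliminated): {(1983, Ada), (1987, Ada), (1998, Ned), (2001, Wes)}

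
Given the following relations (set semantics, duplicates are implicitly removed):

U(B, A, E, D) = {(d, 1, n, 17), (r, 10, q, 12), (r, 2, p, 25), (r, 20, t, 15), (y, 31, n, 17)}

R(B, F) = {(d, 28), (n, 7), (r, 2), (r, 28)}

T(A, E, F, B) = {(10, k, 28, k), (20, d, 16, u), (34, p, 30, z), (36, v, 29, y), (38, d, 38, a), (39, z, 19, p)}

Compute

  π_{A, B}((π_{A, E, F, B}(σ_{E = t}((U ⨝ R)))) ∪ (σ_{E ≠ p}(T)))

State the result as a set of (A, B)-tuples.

Natural join on B: {(d, 1, n, 17, 28), (r, 10, q, 12, 2), (r, 10, q, 12, 28), (r, 2, p, 25, 2), (r, 2, p, 25, 28), (r, 20, t, 15, 2), (r, 20, t, 15, 28)}
Apply σ_{E = t}; surviving tuples: {(r, 20, t, 15, 2), (r, 20, t, 15, 28)}
π[A, E, F, B]: project onto (A, E, F, B) → {(20, t, 2, r), (20, t, 28, r)}
Apply σ_{E ≠ p}; surviving tuples: {(10, k, 28, k), (20, d, 16, u), (36, v, 29, y), (38, d, 38, a), (39, z, 19, p)}
Union: {(20, t, 2, r), (20, t, 28, r)} with {(10, k, 28, k), (20, d, 16, u), (36, v, 29, y), (38, d, 38, a), (39, z, 19, p)} → {(10, k, 28, k), (20, d, 16, u), (20, t, 2, r), (20, t, 28, r), (36, v, 29, y), (38, d, 38, a), (39, z, 19, p)}
π[A, B]: project onto (A, B) (1 duplicate(s) eliminated) → {(10, k), (20, r), (20, u), (36, y), (38, a), (39, p)}

{(10, k), (20, r), (20, u), (36, y), (38, a), (39, p)}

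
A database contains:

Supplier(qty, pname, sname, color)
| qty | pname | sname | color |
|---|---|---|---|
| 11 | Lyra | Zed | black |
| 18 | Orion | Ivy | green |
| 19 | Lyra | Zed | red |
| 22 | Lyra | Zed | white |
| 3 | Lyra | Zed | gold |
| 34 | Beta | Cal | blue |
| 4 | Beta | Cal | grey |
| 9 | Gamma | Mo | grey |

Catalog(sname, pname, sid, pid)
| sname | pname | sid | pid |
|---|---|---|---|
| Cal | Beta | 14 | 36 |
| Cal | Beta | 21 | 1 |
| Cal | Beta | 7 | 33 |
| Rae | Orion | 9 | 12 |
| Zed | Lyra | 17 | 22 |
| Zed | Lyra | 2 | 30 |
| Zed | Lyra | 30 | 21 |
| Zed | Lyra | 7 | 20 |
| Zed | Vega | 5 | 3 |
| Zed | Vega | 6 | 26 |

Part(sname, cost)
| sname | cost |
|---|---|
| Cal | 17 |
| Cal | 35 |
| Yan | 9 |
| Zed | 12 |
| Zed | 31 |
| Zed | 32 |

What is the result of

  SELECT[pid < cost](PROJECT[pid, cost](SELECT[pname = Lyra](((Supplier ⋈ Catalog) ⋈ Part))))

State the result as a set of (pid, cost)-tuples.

{(20, 31), (20, 32), (21, 31), (21, 32), (22, 31), (22, 32), (30, 31), (30, 32)}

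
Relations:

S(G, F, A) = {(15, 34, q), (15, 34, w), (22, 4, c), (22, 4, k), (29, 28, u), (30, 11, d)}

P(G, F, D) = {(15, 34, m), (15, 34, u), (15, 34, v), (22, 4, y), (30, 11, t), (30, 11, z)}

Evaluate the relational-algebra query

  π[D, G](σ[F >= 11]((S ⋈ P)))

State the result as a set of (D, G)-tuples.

{(m, 15), (t, 30), (u, 15), (v, 15), (z, 30)}

Joining S and P on G, F yields {(15, 34, q, m), (15, 34, q, u), (15, 34, q, v), (15, 34, w, m), (15, 34, w, u), (15, 34, w, v), (22, 4, c, y), (22, 4, k, y), (30, 11, d, t), (30, 11, d, z)}.
Selection F >= 11: {(15, 34, q, m), (15, 34, q, u), (15, 34, q, v), (15, 34, w, m), (15, 34, w, u), (15, 34, w, v), (30, 11, d, t), (30, 11, d, z)}
π[D, G]: project onto (D, G) (3 duplicate(s) eliminated) → {(m, 15), (t, 30), (u, 15), (v, 15), (z, 30)}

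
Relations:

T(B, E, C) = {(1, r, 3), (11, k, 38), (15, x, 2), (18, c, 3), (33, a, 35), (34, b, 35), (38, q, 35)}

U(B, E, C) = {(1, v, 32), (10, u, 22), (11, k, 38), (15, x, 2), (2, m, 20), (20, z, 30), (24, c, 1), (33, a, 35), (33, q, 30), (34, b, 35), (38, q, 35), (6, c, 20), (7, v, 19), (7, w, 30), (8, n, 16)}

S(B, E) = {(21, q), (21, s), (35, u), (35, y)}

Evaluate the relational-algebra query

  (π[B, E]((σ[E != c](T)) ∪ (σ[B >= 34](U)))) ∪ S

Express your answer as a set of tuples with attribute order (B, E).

{(1, r), (11, k), (15, x), (21, q), (21, s), (33, a), (34, b), (35, u), (35, y), (38, q)}

Selection E != c: {(1, r, 3), (11, k, 38), (15, x, 2), (33, a, 35), (34, b, 35), (38, q, 35)}
Selection B >= 34: {(34, b, 35), (38, q, 35)}
Union: {(1, r, 3), (11, k, 38), (15, x, 2), (33, a, 35), (34, b, 35), (38, q, 35)} with {(34, b, 35), (38, q, 35)} → {(1, r, 3), (11, k, 38), (15, x, 2), (33, a, 35), (34, b, 35), (38, q, 35)}
Keep only column(s) B, E: {(1, r), (11, k), (15, x), (33, a), (34, b), (38, q)}
Union: {(1, r), (11, k), (15, x), (33, a), (34, b), (38, q)} with {(21, q), (21, s), (35, u), (35, y)} → {(1, r), (11, k), (15, x), (21, q), (21, s), (33, a), (34, b), (35, u), (35, y), (38, q)}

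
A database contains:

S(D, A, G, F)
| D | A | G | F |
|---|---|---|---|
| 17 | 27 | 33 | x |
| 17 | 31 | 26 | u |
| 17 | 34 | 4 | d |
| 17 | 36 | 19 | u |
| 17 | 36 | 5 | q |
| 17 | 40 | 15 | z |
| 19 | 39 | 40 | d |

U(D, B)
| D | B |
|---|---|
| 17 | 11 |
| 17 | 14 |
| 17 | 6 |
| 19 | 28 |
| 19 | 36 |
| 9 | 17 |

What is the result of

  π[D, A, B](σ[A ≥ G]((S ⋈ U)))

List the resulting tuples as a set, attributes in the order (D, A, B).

S ⋈ U (natural join on D): {(17, 27, 33, x, 11), (17, 27, 33, x, 14), (17, 27, 33, x, 6), (17, 31, 26, u, 11), (17, 31, 26, u, 14), (17, 31, 26, u, 6), (17, 34, 4, d, 11), (17, 34, 4, d, 14), (17, 34, 4, d, 6), (17, 36, 19, u, 11), (17, 36, 19, u, 14), (17, 36, 19, u, 6), (17, 36, 5, q, 11), (17, 36, 5, q, 14), (17, 36, 5, q, 6), (17, 40, 15, z, 11), (17, 40, 15, z, 14), (17, 40, 15, z, 6), (19, 39, 40, d, 28), (19, 39, 40, d, 36)}
Apply σ_{A ≥ G}; surviving tuples: {(17, 31, 26, u, 11), (17, 31, 26, u, 14), (17, 31, 26, u, 6), (17, 34, 4, d, 11), (17, 34, 4, d, 14), (17, 34, 4, d, 6), (17, 36, 19, u, 11), (17, 36, 19, u, 14), (17, 36, 19, u, 6), (17, 36, 5, q, 11), (17, 36, 5, q, 14), (17, 36, 5, q, 6), (17, 40, 15, z, 11), (17, 40, 15, z, 14), (17, 40, 15, z, 6)}
Projecting to D, A, B (3 duplicate(s) eliminated): {(17, 31, 11), (17, 31, 14), (17, 31, 6), (17, 34, 11), (17, 34, 14), (17, 34, 6), (17, 36, 11), (17, 36, 14), (17, 36, 6), (17, 40, 11), (17, 40, 14), (17, 40, 6)}

{(17, 31, 11), (17, 31, 14), (17, 31, 6), (17, 34, 11), (17, 34, 14), (17, 34, 6), (17, 36, 11), (17, 36, 14), (17, 36, 6), (17, 40, 11), (17, 40, 14), (17, 40, 6)}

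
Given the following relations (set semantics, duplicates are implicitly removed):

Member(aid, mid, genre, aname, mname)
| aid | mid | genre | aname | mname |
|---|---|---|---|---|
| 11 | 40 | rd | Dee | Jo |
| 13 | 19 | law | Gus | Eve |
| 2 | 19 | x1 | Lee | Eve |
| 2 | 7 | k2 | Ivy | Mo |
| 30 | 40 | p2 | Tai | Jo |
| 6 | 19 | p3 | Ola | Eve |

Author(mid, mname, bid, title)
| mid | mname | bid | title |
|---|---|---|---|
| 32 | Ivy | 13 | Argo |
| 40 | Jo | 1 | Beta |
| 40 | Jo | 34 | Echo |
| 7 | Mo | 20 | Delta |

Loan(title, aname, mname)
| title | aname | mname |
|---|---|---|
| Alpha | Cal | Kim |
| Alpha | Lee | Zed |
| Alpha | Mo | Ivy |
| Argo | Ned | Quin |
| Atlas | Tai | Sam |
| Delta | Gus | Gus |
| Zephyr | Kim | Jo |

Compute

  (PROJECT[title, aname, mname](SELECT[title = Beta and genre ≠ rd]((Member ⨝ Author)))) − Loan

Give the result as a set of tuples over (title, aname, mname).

{(Beta, Tai, Jo)}

Joining Member and Author on mid, mname yields {(11, 40, rd, Dee, Jo, 1, Beta), (11, 40, rd, Dee, Jo, 34, Echo), (2, 7, k2, Ivy, Mo, 20, Delta), (30, 40, p2, Tai, Jo, 1, Beta), (30, 40, p2, Tai, Jo, 34, Echo)}.
Selection title = Beta and genre ≠ rd: {(30, 40, p2, Tai, Jo, 1, Beta)}
Projecting to title, aname, mname: {(Beta, Tai, Jo)}
Taking the difference: {(Beta, Tai, Jo)}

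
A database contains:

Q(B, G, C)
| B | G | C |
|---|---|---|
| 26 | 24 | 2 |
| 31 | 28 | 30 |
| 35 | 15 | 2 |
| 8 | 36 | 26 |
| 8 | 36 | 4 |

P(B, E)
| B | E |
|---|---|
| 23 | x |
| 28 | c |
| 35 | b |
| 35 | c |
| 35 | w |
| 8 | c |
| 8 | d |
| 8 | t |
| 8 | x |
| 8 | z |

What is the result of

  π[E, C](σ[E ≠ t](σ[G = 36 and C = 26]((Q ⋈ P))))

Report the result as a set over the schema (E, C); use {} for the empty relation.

{(c, 26), (d, 26), (x, 26), (z, 26)}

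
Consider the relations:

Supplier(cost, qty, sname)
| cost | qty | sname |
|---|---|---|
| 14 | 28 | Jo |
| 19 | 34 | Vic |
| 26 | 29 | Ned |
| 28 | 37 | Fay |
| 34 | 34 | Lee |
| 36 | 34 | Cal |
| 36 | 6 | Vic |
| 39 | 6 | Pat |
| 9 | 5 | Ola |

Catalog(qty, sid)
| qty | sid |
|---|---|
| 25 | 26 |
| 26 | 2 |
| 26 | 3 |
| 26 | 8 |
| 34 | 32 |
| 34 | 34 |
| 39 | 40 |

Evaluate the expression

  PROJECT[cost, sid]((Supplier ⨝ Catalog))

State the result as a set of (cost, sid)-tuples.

Natural join on qty: {(19, 34, Vic, 32), (19, 34, Vic, 34), (34, 34, Lee, 32), (34, 34, Lee, 34), (36, 34, Cal, 32), (36, 34, Cal, 34)}
π_{cost, sid} gives {(19, 32), (19, 34), (34, 32), (34, 34), (36, 32), (36, 34)}.

{(19, 32), (19, 34), (34, 32), (34, 34), (36, 32), (36, 34)}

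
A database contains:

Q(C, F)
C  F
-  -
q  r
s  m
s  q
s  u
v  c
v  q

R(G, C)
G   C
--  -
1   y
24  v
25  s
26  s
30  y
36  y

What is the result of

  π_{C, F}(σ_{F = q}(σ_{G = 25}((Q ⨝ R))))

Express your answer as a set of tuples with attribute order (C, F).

Natural join on C: {(s, m, 25), (s, m, 26), (s, q, 25), (s, q, 26), (s, u, 25), (s, u, 26), (v, c, 24), (v, q, 24)}
Selection G = 25: {(s, m, 25), (s, q, 25), (s, u, 25)}
Selection F = q: {(s, q, 25)}
Keep only column(s) C, F: {(s, q)}

{(s, q)}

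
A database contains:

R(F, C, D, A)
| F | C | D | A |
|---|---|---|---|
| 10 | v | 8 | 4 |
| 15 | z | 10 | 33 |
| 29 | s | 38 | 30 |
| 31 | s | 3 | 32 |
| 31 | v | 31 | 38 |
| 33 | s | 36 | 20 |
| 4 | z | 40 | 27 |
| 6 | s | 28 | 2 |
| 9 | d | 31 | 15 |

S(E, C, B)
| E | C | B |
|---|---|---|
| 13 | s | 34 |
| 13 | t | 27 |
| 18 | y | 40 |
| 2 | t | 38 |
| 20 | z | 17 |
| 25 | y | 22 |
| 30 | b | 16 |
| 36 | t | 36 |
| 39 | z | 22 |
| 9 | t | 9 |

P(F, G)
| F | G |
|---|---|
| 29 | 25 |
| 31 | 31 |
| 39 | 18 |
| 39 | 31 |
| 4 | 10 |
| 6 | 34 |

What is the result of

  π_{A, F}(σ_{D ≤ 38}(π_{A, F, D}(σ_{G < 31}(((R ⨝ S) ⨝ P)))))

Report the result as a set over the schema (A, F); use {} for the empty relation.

R ⋈ S (natural join on C): {(15, z, 10, 33, 20, 17), (15, z, 10, 33, 39, 22), (29, s, 38, 30, 13, 34), (31, s, 3, 32, 13, 34), (33, s, 36, 20, 13, 34), (4, z, 40, 27, 20, 17), (4, z, 40, 27, 39, 22), (6, s, 28, 2, 13, 34)}
(R ⨝ S) ⋈ P (natural join on F): {(29, s, 38, 30, 13, 34, 25), (31, s, 3, 32, 13, 34, 31), (4, z, 40, 27, 20, 17, 10), (4, z, 40, 27, 39, 22, 10), (6, s, 28, 2, 13, 34, 34)}
Selection G < 31: {(29, s, 38, 30, 13, 34, 25), (4, z, 40, 27, 20, 17, 10), (4, z, 40, 27, 39, 22, 10)}
Keep only column(s) A, F, D (1 duplicate(s) eliminated): {(27, 4, 40), (30, 29, 38)}
Selection D ≤ 38: {(30, 29, 38)}
Keep only column(s) A, F: {(30, 29)}

{(30, 29)}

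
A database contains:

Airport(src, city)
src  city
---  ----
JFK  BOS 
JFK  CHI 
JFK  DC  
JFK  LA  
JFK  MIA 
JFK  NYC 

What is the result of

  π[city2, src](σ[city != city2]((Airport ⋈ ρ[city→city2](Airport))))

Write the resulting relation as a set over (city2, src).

ρ[city→city2]: schema becomes (src, city2); tuples unchanged.
Airport ⋈ ρ[city→city2](Airport) (natural join on src): {(JFK, BOS, BOS), (JFK, BOS, CHI), (JFK, BOS, DC), (JFK, BOS, LA), (JFK, BOS, MIA), (JFK, BOS, NYC), (JFK, CHI, BOS), (JFK, CHI, CHI), (JFK, CHI, DC), (JFK, CHI, LA), (JFK, CHI, MIA), (JFK, CHI, NYC), (JFK, DC, BOS), (JFK, DC, CHI), (JFK, DC, DC), (JFK, DC, LA), (JFK, DC, MIA), (JFK, DC, NYC), (JFK, LA, BOS), (JFK, LA, CHI), (JFK, LA, DC), (JFK, LA, LA), (JFK, LA, MIA), (JFK, LA, NYC), (JFK, MIA, BOS), (JFK, MIA, CHI), (JFK, MIA, DC), (JFK, MIA, LA), (JFK, MIA, MIA), (JFK, MIA, NYC), (JFK, NYC, BOS), (JFK, NYC, CHI), (JFK, NYC, DC), (JFK, NYC, LA), (JFK, NYC, MIA), (JFK, NYC, NYC)}
σ[city != city2]: keep tuples satisfying city != city2 → {(JFK, BOS, CHI), (JFK, BOS, DC), (JFK, BOS, LA), (JFK, BOS, MIA), (JFK, BOS, NYC), (JFK, CHI, BOS), (JFK, CHI, DC), (JFK, CHI, LA), (JFK, CHI, MIA), (JFK, CHI, NYC), (JFK, DC, BOS), (JFK, DC, CHI), (JFK, DC, LA), (JFK, DC, MIA), (JFK, DC, NYC), (JFK, LA, BOS), (JFK, LA, CHI), (JFK, LA, DC), (JFK, LA, MIA), (JFK, LA, NYC), (JFK, MIA, BOS), (JFK, MIA, CHI), (JFK, MIA, DC), (JFK, MIA, LA), (JFK, MIA, NYC), (JFK, NYC, BOS), (JFK, NYC, CHI), (JFK, NYC, DC), (JFK, NYC, LA), (JFK, NYC, MIA)}
π_{city2, src} gives {(BOS, JFK), (CHI, JFK), (DC, JFK), (LA, JFK), (MIA, JFK), (NYC, JFK)} (24 duplicate(s) eliminated).

{(BOS, JFK), (CHI, JFK), (DC, JFK), (LA, JFK), (MIA, JFK), (NYC, JFK)}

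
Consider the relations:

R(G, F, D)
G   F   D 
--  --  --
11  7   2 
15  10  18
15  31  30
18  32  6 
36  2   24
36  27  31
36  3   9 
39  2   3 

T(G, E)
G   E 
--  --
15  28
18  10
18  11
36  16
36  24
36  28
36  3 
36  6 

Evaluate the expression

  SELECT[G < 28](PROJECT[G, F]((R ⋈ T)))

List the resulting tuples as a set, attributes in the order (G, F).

Joining R and T on G yields {(15, 10, 18, 28), (15, 31, 30, 28), (18, 32, 6, 10), (18, 32, 6, 11), (36, 2, 24, 16), (36, 2, 24, 24), (36, 2, 24, 28), (36, 2, 24, 3), (36, 2, 24, 6), (36, 27, 31, 16), (36, 27, 31, 24), (36, 27, 31, 28), (36, 27, 31, 3), (36, 27, 31, 6), (36, 3, 9, 16), (36, 3, 9, 24), (36, 3, 9, 28), (36, 3, 9, 3), (36, 3, 9, 6)}.
π[G, F]: project onto (G, F) (13 duplicate(s) eliminated) → {(15, 10), (15, 31), (18, 32), (36, 2), (36, 27), (36, 3)}
σ[G < 28]: keep tuples satisfying G < 28 → {(15, 10), (15, 31), (18, 32)}

{(15, 10), (15, 31), (18, 32)}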